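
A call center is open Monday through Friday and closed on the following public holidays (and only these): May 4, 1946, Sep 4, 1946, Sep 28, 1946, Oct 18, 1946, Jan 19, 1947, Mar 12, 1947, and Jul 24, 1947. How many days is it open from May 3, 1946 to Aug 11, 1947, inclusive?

328 working days

May 3, 1946 is a Friday.
The range spans 466 days (inclusive of both endpoints).
466 = 7 × 66 + 4, so there are 66 full weeks plus 4 extra days.
Each full week contributes 5 weekdays (Mon–Fri): 66 × 5 = 330.
The 4 extra days are Fri, Sat, Sun, Mon — 2 of them qualify.
Total: 330 + 2 = 332.
Holidays: May 4, 1946 (Sat); Sep 4, 1946 (Wed); Sep 28, 1946 (Sat); Oct 18, 1946 (Fri); Jan 19, 1947 (Sun); Mar 12, 1947 (Wed); Jul 24, 1947 (Thu).
4 of the 7 holidays fall on weekdays; the rest are weekends and were already excluded.
Business days: 332 − 4 = 328.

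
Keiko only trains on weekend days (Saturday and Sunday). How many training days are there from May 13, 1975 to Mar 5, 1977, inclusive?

May 13, 1975 is a Tuesday.
The range spans 663 days (inclusive of both endpoints).
663 = 7 × 94 + 5, so there are 94 full weeks plus 5 extra days.
Each full week contributes 2 weekend days (Sat, Sun): 94 × 2 = 188.
The 5 extra days are Tuesday, Wednesday, Thursday, Friday, Saturday — 1 of them qualifies.
Total: 188 + 1 = 189.

189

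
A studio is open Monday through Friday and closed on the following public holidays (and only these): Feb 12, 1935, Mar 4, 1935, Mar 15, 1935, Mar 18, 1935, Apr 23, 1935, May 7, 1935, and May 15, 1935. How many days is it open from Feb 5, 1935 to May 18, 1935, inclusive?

67

Feb 5, 1935 is a Tuesday.
That's 103 days from start to end, counting both.
103 = 7 × 14 + 5, so there are 14 full weeks plus 5 extra days.
Each full week contributes 5 weekdays (Mon–Fri): 14 × 5 = 70.
The 5 extra days are Tue, Wed, Thu, Fri, Sat — 4 of them qualify.
Total: 70 + 4 = 74.
Holidays: Feb 12, 1935 (Tue); Mar 4, 1935 (Mon); Mar 15, 1935 (Fri); Mar 18, 1935 (Mon); Apr 23, 1935 (Tue); May 7, 1935 (Tue); May 15, 1935 (Wed).
All 7 holidays fall on weekdays, so subtract 7.
Business days: 74 − 7 = 67.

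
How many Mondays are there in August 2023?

2023-08-01 is a Tuesday.
That's 31 days from start to end, counting both.
31 = 7 × 4 + 3, so there are 4 full weeks plus 3 extra days.
Each full week contributes one Monday: 4 so far.
The 3 extra days are Tue, Wed, Thu — none qualify.
Total: 4 + 0 = 4.

4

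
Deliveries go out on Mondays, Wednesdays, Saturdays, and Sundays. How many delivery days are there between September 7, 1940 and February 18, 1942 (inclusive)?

304

September 7, 1940 is a Saturday.
That's 530 days from start to end, counting both.
530 = 7 × 75 + 5, so there are 75 full weeks plus 5 extra days.
Each full week contributes 4 days from the set (Mon, Wed, Sat, Sun): 75 × 4 = 300.
The 5 extra days are Sat, Sun, Mon, Tue, Wed — 4 of them qualify.
Total: 300 + 4 = 304.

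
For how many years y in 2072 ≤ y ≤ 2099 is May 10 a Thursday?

4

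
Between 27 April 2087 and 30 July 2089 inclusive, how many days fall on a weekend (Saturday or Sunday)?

27 April 2087 is a Sunday.
The range spans 826 days (inclusive of both endpoints).
826 = 7 × 118, so the span is exactly 118 full weeks.
Each full week contributes 2 weekend days (Sat, Sun): 118 × 2 = 236.

236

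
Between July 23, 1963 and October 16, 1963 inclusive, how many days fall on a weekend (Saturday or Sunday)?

24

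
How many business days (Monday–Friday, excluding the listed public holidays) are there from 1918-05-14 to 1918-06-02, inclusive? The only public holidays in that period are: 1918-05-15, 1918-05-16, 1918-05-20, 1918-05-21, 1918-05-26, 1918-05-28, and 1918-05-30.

8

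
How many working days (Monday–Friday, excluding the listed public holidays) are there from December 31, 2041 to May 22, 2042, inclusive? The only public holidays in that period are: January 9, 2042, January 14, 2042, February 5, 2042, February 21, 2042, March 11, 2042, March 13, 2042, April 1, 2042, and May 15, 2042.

95 working days

December 31, 2041 is a Tuesday.
The range spans 143 days (inclusive of both endpoints).
143 = 7 × 20 + 3, so there are 20 full weeks plus 3 extra days.
Each full week contributes 5 weekdays (Mon–Fri): 20 × 5 = 100.
The 3 extra days are Tuesday, Wednesday, Thursday — 3 of them qualify.
Total: 100 + 3 = 103.
Holidays: January 9, 2042 (Thu); January 14, 2042 (Tue); February 5, 2042 (Wed); February 21, 2042 (Fri); March 11, 2042 (Tue); March 13, 2042 (Thu); April 1, 2042 (Tue); May 15, 2042 (Thu).
All 8 holidays fall on weekdays, so subtract 8.
Business days: 103 − 8 = 95.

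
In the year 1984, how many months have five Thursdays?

4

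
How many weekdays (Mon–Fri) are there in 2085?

January 1, 2085 is a Monday.
From January 1, 2085 to December 31, 2085 is 365 days inclusive.
365 = 7 × 52 + 1, so there are 52 full weeks plus 1 extra day.
Each full week contributes 5 weekdays (Mon–Fri): 52 × 5 = 260.
The 1 extra day is Monday — 1 of them qualifies.
Total: 260 + 1 = 261.

261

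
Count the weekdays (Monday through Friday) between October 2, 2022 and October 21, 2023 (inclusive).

275 weekdays

October 2, 2022 is a Sunday.
That's 385 days from start to end, counting both.
385 = 7 × 55, so the span is exactly 55 full weeks.
Each full week contributes 5 weekdays (Mon–Fri): 55 × 5 = 275.
Total: 275.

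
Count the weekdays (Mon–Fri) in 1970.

261 weekdays

Jan 1, 1970 is a Thursday.
That's 365 days from start to end, counting both.
365 = 7 × 52 + 1, so there are 52 full weeks plus 1 extra day.
Each full week contributes 5 weekdays (Mon–Fri): 52 × 5 = 260.
The 1 extra day is Thursday — 1 of them qualifies.
Total: 260 + 1 = 261.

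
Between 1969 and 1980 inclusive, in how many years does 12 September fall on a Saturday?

1

Day of week of September 12 in each year:
1969: Fri, 1970: Sat ✓, 1971: Sun, 1972: Tue, 1973: Wed, 1974: Thu, 1975: Fri, 1976: Sun, 1977: Mon, 1978: Tue, 1979: Wed, 1980: Fri
Saturdays: 1970.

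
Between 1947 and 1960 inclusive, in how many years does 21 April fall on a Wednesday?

Day of week of April 21 in each year:
1947: Mon, 1948: Wed ✓, 1949: Thu, 1950: Fri, 1951: Sat, 1952: Mon, 1953: Tue, 1954: Wed ✓, 1955: Thu, 1956: Sat, 1957: Sun, 1958: Mon, 1959: Tue, 1960: Thu
Wednesdays: 1948, 1954.

2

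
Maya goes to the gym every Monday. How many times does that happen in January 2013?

2013-01-01 is a Tuesday.
The range spans 31 days (inclusive of both endpoints).
31 = 7 × 4 + 3, so there are 4 full weeks plus 3 extra days.
Each full week contributes one Monday: 4 so far.
The 3 extra days are Tue, Wed, Thu — none qualify.
Total: 4 + 0 = 4.

4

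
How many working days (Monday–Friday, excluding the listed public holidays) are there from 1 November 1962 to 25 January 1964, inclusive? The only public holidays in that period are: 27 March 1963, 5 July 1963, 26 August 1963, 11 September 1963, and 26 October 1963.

318 working days

1 November 1962 is a Thursday.
From 1 November 1962 to 25 January 1964 is 451 days inclusive.
451 = 7 × 64 + 3, so there are 64 full weeks plus 3 extra days.
Each full week contributes 5 weekdays (Mon–Fri): 64 × 5 = 320.
The 3 extra days are Thu, Fri, Sat — 2 of them qualify.
Total: 320 + 2 = 322.
Holidays: 27 March 1963 (Wed); 5 July 1963 (Fri); 26 August 1963 (Mon); 11 September 1963 (Wed); 26 October 1963 (Sat).
4 of the 5 holidays fall on weekdays; the rest are weekends and were already excluded.
Business days: 322 − 4 = 318.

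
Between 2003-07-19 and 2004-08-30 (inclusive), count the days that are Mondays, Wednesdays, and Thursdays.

2003-07-19 is a Saturday.
That's 409 days from start to end, counting both.
409 = 7 × 58 + 3, so there are 58 full weeks plus 3 extra days.
Each full week contributes 3 days from the set (Mon, Wed, Thu): 58 × 3 = 174.
The 3 extra days are Saturday, Sunday, Monday — 1 of them qualifies.
Total: 174 + 1 = 175.

175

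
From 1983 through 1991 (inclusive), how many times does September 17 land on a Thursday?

Day of week of September 17 in each year:
1983: Sat, 1984: Mon, 1985: Tue, 1986: Wed, 1987: Thu ✓, 1988: Sat, 1989: Sun, 1990: Mon, 1991: Tue
Thursdays: 1987.

1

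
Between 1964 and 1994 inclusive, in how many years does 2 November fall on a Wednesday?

5

Day of week of November 2 in each year:
1964: Mon, 1965: Tue, 1966: Wed ✓, 1967: Thu, 1968: Sat, 1969: Sun, 1970: Mon, 1971: Tue, 1972: Thu, 1973: Fri, 1974: Sat, 1975: Sun, 1976: Tue, 1977: Wed ✓, 1978: Thu, 1979: Fri, 1980: Sun, 1981: Mon, 1982: Tue, 1983: Wed ✓, 1984: Fri, 1985: Sat, 1986: Sun, 1987: Mon, 1988: Wed ✓, 1989: Thu, 1990: Fri, 1991: Sat, 1992: Mon, 1993: Tue, 1994: Wed ✓
Wednesdays: 1966, 1977, 1983, 1988, 1994.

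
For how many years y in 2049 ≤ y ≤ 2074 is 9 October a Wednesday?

3

Day of week of October 9 in each year:
2049: Sat, 2050: Sun, 2051: Mon, 2052: Wed ✓, 2053: Thu, 2054: Fri, 2055: Sat, 2056: Mon, 2057: Tue, 2058: Wed ✓, 2059: Thu, 2060: Sat, 2061: Sun, 2062: Mon, 2063: Tue, 2064: Thu, 2065: Fri, 2066: Sat, 2067: Sun, 2068: Tue, 2069: Wed ✓, 2070: Thu, 2071: Fri, 2072: Sun, 2073: Mon, 2074: Tue
Wednesdays: 2052, 2058, 2069.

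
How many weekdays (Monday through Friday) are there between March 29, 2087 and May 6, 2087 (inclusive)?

March 29, 2087 is a Saturday.
That's 39 days from start to end, counting both.
39 = 7 × 5 + 4, so there are 5 full weeks plus 4 extra days.
Each full week contributes 5 weekdays (Mon–Fri): 5 × 5 = 25.
The 4 extra days are Saturday, Sunday, Monday, Tuesday — 2 of them qualify.
Total: 25 + 2 = 27.

27 weekdays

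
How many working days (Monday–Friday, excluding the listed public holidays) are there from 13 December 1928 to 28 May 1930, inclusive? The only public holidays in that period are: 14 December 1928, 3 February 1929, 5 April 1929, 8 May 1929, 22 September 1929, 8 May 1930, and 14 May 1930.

375

13 December 1928 is a Thursday.
The range spans 532 days (inclusive of both endpoints).
532 = 7 × 76, so the span is exactly 76 full weeks.
Each full week contributes 5 weekdays (Mon–Fri): 76 × 5 = 380.
Holidays: 14 December 1928 (Fri); 3 February 1929 (Sun); 5 April 1929 (Fri); 8 May 1929 (Wed); 22 September 1929 (Sun); 8 May 1930 (Thu); 14 May 1930 (Wed).
5 of the 7 holidays fall on weekdays; the rest are weekends and were already excluded.
Business days: 380 − 5 = 375.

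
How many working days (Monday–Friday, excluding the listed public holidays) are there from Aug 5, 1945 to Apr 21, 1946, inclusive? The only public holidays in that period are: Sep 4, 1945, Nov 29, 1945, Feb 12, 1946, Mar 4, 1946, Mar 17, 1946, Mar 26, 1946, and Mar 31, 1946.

Aug 5, 1945 is a Sunday.
The range spans 260 days (inclusive of both endpoints).
260 = 7 × 37 + 1, so there are 37 full weeks plus 1 extra day.
Each full week contributes 5 weekdays (Mon–Fri): 37 × 5 = 185.
The 1 extra day is Sun — none qualify.
Total: 185 + 0 = 185.
Holidays: Sep 4, 1945 (Tue); Nov 29, 1945 (Thu); Feb 12, 1946 (Tue); Mar 4, 1946 (Mon); Mar 17, 1946 (Sun); Mar 26, 1946 (Tue); Mar 31, 1946 (Sun).
5 of the 7 holidays fall on weekdays; the rest are weekends and were already excluded.
Business days: 185 − 5 = 180.

180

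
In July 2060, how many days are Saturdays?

5

1 July 2060 is a Thursday.
That's 31 days from start to end, counting both.
31 = 7 × 4 + 3, so there are 4 full weeks plus 3 extra days.
Each full week contributes one Saturday: 4 so far.
The 3 extra days are Thursday, Friday, Saturday — 1 of them qualifies.
Total: 4 + 1 = 5.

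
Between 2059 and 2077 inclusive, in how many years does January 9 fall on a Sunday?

2

Day of week of January 9 in each year:
2059: Thu, 2060: Fri, 2061: Sun ✓, 2062: Mon, 2063: Tue, 2064: Wed, 2065: Fri, 2066: Sat, 2067: Sun ✓, 2068: Mon, 2069: Wed, 2070: Thu, 2071: Fri, 2072: Sat, 2073: Mon, 2074: Tue, 2075: Wed, 2076: Thu, 2077: Sat
Sundays: 2061, 2067.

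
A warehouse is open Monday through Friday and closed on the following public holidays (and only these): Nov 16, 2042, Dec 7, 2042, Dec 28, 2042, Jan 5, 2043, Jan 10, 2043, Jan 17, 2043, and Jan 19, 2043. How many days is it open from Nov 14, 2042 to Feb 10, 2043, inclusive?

Nov 14, 2042 is a Friday.
That's 89 days from start to end, counting both.
89 = 7 × 12 + 5, so there are 12 full weeks plus 5 extra days.
Each full week contributes 5 weekdays (Mon–Fri): 12 × 5 = 60.
The 5 extra days are Friday, Saturday, Sunday, Monday, Tuesday — 3 of them qualify.
Total: 60 + 3 = 63.
Holidays: Nov 16, 2042 (Sun); Dec 7, 2042 (Sun); Dec 28, 2042 (Sun); Jan 5, 2043 (Mon); Jan 10, 2043 (Sat); Jan 17, 2043 (Sat); Jan 19, 2043 (Mon).
2 of the 7 holidays fall on weekdays; the rest are weekends and were already excluded.
Business days: 63 − 2 = 61.

61 working days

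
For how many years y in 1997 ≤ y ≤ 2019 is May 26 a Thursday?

Day of week of May 26 in each year:
1997: Mon, 1998: Tue, 1999: Wed, 2000: Fri, 2001: Sat, 2002: Sun, 2003: Mon, 2004: Wed, 2005: Thu ✓, 2006: Fri, 2007: Sat, 2008: Mon, 2009: Tue, 2010: Wed, 2011: Thu ✓, 2012: Sat, 2013: Sun, 2014: Mon, 2015: Tue, 2016: Thu ✓, 2017: Fri, 2018: Sat, 2019: Sun
Thursdays: 2005, 2011, 2016.

3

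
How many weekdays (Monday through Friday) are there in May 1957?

23

1957-05-01 is a Wednesday.
From 1957-05-01 to 1957-05-31 is 31 days inclusive.
31 = 7 × 4 + 3, so there are 4 full weeks plus 3 extra days.
Each full week contributes 5 weekdays (Mon–Fri): 4 × 5 = 20.
The 3 extra days are Wednesday, Thursday, Friday — 3 of them qualify.
Total: 20 + 3 = 23.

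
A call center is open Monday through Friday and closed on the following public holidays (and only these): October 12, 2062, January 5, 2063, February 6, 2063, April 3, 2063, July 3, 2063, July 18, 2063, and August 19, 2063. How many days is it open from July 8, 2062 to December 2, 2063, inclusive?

359 working days

July 8, 2062 is a Saturday.
The range spans 513 days (inclusive of both endpoints).
513 = 7 × 73 + 2, so there are 73 full weeks plus 2 extra days.
Each full week contributes 5 weekdays (Mon–Fri): 73 × 5 = 365.
The 2 extra days are Sat, Sun — none qualify.
Total: 365 + 0 = 365.
Holidays: October 12, 2062 (Thu); January 5, 2063 (Fri); February 6, 2063 (Tue); April 3, 2063 (Tue); July 3, 2063 (Tue); July 18, 2063 (Wed); August 19, 2063 (Sun).
6 of the 7 holidays fall on weekdays; the rest are weekends and were already excluded.
Business days: 365 − 6 = 359.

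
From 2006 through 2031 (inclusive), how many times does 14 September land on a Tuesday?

3

Day of week of September 14 in each year:
2006: Thu, 2007: Fri, 2008: Sun, 2009: Mon, 2010: Tue ✓, 2011: Wed, 2012: Fri, 2013: Sat, 2014: Sun, 2015: Mon, 2016: Wed, 2017: Thu, 2018: Fri, 2019: Sat, 2020: Mon, 2021: Tue ✓, 2022: Wed, 2023: Thu, 2024: Sat, 2025: Sun, 2026: Mon, 2027: Tue ✓, 2028: Thu, 2029: Fri, 2030: Sat, 2031: Sun
Tuesdays: 2010, 2021, 2027.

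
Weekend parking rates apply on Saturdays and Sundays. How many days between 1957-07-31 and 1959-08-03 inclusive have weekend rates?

210

1957-07-31 is a Wednesday.
The range spans 734 days (inclusive of both endpoints).
734 = 7 × 104 + 6, so there are 104 full weeks plus 6 extra days.
Each full week contributes 2 weekend days (Sat, Sun): 104 × 2 = 208.
The 6 extra days are Wednesday, Thursday, Friday, Saturday, Sunday, Monday — 2 of them qualify.
Total: 208 + 2 = 210.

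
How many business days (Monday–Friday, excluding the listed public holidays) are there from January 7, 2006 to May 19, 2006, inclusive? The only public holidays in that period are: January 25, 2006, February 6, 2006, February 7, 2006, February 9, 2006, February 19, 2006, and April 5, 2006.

90 business days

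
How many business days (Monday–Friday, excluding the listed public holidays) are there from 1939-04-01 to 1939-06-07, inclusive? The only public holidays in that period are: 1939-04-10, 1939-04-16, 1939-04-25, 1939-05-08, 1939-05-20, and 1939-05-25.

1939-04-01 is a Saturday.
From 1939-04-01 to 1939-06-07 is 68 days inclusive.
68 = 7 × 9 + 5, so there are 9 full weeks plus 5 extra days.
Each full week contributes 5 weekdays (Mon–Fri): 9 × 5 = 45.
The 5 extra days are Sat, Sun, Mon, Tue, Wed — 3 of them qualify.
Total: 45 + 3 = 48.
Holidays: 1939-04-10 (Mon); 1939-04-16 (Sun); 1939-04-25 (Tue); 1939-05-08 (Mon); 1939-05-20 (Sat); 1939-05-25 (Thu).
4 of the 6 holidays fall on weekdays; the rest are weekends and were already excluded.
Business days: 48 − 4 = 44.

44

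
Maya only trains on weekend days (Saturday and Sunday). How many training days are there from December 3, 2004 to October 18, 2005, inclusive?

92

December 3, 2004 is a Friday.
That's 320 days from start to end, counting both.
320 = 7 × 45 + 5, so there are 45 full weeks plus 5 extra days.
Each full week contributes 2 weekend days (Sat, Sun): 45 × 2 = 90.
The 5 extra days are Friday, Saturday, Sunday, Monday, Tuesday — 2 of them qualify.
Total: 90 + 2 = 92.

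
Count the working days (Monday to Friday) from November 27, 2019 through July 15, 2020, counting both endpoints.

166

November 27, 2019 is a Wednesday.
The range spans 232 days (inclusive of both endpoints).
232 = 7 × 33 + 1, so there are 33 full weeks plus 1 extra day.
Each full week contributes 5 weekdays (Mon–Fri): 33 × 5 = 165.
The 1 extra day is Wed — 1 of them qualifies.
Total: 165 + 1 = 166.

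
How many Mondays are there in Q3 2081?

13

July 1, 2081 is a Tuesday.
From July 1, 2081 to September 30, 2081 is 92 days inclusive.
92 = 7 × 13 + 1, so there are 13 full weeks plus 1 extra day.
Each full week contributes one Monday: 13 so far.
The 1 extra day is Tue — none qualify.
Total: 13 + 0 = 13.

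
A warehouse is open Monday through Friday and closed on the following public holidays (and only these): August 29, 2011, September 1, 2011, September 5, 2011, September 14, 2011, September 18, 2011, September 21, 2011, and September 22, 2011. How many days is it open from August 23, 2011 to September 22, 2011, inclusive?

17 business days

August 23, 2011 is a Tuesday.
The range spans 31 days (inclusive of both endpoints).
31 = 7 × 4 + 3, so there are 4 full weeks plus 3 extra days.
Each full week contributes 5 weekdays (Mon–Fri): 4 × 5 = 20.
The 3 extra days are Tuesday, Wednesday, Thursday — 3 of them qualify.
Total: 20 + 3 = 23.
Holidays: August 29, 2011 (Mon); September 1, 2011 (Thu); September 5, 2011 (Mon); September 14, 2011 (Wed); September 18, 2011 (Sun); September 21, 2011 (Wed); September 22, 2011 (Thu).
6 of the 7 holidays fall on weekdays; the rest are weekends and were already excluded.
Business days: 23 − 6 = 17.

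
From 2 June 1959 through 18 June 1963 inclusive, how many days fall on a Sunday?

2 June 1959 is a Tuesday.
That's 1478 days from start to end, counting both.
1478 = 7 × 211 + 1, so there are 211 full weeks plus 1 extra day.
Each full week contributes one Sunday: 211 so far.
The 1 extra day is Tue — none qualify.
Total: 211 + 0 = 211.

211 Sundays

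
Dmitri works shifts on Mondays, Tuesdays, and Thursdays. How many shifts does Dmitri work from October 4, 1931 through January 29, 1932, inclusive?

October 4, 1931 is a Sunday.
From October 4, 1931 to January 29, 1932 is 118 days inclusive.
118 = 7 × 16 + 6, so there are 16 full weeks plus 6 extra days.
Each full week contributes 3 days from the set (Mon, Tue, Thu): 16 × 3 = 48.
The 6 extra days are Sunday, Monday, Tuesday, Wednesday, Thursday, Friday — 3 of them qualify.
Total: 48 + 3 = 51.

51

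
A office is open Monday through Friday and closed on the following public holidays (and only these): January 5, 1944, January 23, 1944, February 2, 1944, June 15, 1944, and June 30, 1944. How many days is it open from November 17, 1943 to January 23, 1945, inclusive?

306

November 17, 1943 is a Wednesday.
That's 434 days from start to end, counting both.
434 = 7 × 62, so the span is exactly 62 full weeks.
Each full week contributes 5 weekdays (Mon–Fri): 62 × 5 = 310.
Holidays: January 5, 1944 (Wed); January 23, 1944 (Sun); February 2, 1944 (Wed); June 15, 1944 (Thu); June 30, 1944 (Fri).
4 of the 5 holidays fall on weekdays; the rest are weekends and were already excluded.
Business days: 310 − 4 = 306.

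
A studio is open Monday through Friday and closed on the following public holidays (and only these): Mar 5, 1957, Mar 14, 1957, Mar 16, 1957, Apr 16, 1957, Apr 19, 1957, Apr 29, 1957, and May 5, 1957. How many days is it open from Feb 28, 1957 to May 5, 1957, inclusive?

Feb 28, 1957 is a Thursday.
That's 67 days from start to end, counting both.
67 = 7 × 9 + 4, so there are 9 full weeks plus 4 extra days.
Each full week contributes 5 weekdays (Mon–Fri): 9 × 5 = 45.
The 4 extra days are Thursday, Friday, Saturday, Sunday — 2 of them qualify.
Total: 45 + 2 = 47.
Holidays: Mar 5, 1957 (Tue); Mar 14, 1957 (Thu); Mar 16, 1957 (Sat); Apr 16, 1957 (Tue); Apr 19, 1957 (Fri); Apr 29, 1957 (Mon); May 5, 1957 (Sun).
5 of the 7 holidays fall on weekdays; the rest are weekends and were already excluded.
Business days: 47 − 5 = 42.

42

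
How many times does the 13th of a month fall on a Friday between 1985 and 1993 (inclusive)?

16

Friday-the-13ths by year:
1985: Sep, Dec
1986: Jun
1987: Feb, Mar, Nov
1988: May
1989: Jan, Oct
1990: Apr, Jul
1991: Sep, Dec
1992: Mar, Nov
1993: Aug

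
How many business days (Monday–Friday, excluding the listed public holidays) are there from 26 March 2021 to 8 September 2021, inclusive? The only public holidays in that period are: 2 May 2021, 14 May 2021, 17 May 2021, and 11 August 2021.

116

26 March 2021 is a Friday.
From 26 March 2021 to 8 September 2021 is 167 days inclusive.
167 = 7 × 23 + 6, so there are 23 full weeks plus 6 extra days.
Each full week contributes 5 weekdays (Mon–Fri): 23 × 5 = 115.
The 6 extra days are Fri, Sat, Sun, Mon, Tue, Wed — 4 of them qualify.
Total: 115 + 4 = 119.
Holidays: 2 May 2021 (Sun); 14 May 2021 (Fri); 17 May 2021 (Mon); 11 August 2021 (Wed).
3 of the 4 holidays fall on weekdays; the rest are weekends and were already excluded.
Business days: 119 − 3 = 116.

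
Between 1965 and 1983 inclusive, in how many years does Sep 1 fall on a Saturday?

2

Day of week of September 1 in each year:
1965: Wed, 1966: Thu, 1967: Fri, 1968: Sun, 1969: Mon, 1970: Tue, 1971: Wed, 1972: Fri, 1973: Sat ✓, 1974: Sun, 1975: Mon, 1976: Wed, 1977: Thu, 1978: Fri, 1979: Sat ✓, 1980: Mon, 1981: Tue, 1982: Wed, 1983: Thu
Saturdays: 1973, 1979.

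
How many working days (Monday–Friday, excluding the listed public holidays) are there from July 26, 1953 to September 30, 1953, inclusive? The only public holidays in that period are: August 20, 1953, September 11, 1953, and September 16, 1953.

July 26, 1953 is a Sunday.
The range spans 67 days (inclusive of both endpoints).
67 = 7 × 9 + 4, so there are 9 full weeks plus 4 extra days.
Each full week contributes 5 weekdays (Mon–Fri): 9 × 5 = 45.
The 4 extra days are Sun, Mon, Tue, Wed — 3 of them qualify.
Total: 45 + 3 = 48.
Holidays: August 20, 1953 (Thu); September 11, 1953 (Fri); September 16, 1953 (Wed).
All 3 holidays fall on weekdays, so subtract 3.
Business days: 48 − 3 = 45.

45 working days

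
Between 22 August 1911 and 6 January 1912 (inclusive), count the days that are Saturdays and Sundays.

39

22 August 1911 is a Tuesday.
That's 138 days from start to end, counting both.
138 = 7 × 19 + 5, so there are 19 full weeks plus 5 extra days.
Each full week contributes 2 days from the set (Sat, Sun): 19 × 2 = 38.
The 5 extra days are Tuesday, Wednesday, Thursday, Friday, Saturday — 1 of them qualifies.
Total: 38 + 1 = 39.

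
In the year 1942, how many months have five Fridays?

4

A month has five Fridays exactly when Friday falls within its first (length − 28) days.
Jan: 31 days, starts Thu → 5 of Thu, Fri, Sat ✓
Feb: 28 days, starts Sun → 5 of (none)
Mar: 31 days, starts Sun → 5 of Sun, Mon, Tue
Apr: 30 days, starts Wed → 5 of Wed, Thu
May: 31 days, starts Fri → 5 of Fri, Sat, Sun ✓
Jun: 30 days, starts Mon → 5 of Mon, Tue
Jul: 31 days, starts Wed → 5 of Wed, Thu, Fri ✓
Aug: 31 days, starts Sat → 5 of Sat, Sun, Mon
Sep: 30 days, starts Tue → 5 of Tue, Wed
Oct: 31 days, starts Thu → 5 of Thu, Fri, Sat ✓
Nov: 30 days, starts Sun → 5 of Sun, Mon
Dec: 31 days, starts Tue → 5 of Tue, Wed, Thu
Months with five Fridays: Jan, May, Jul, Oct.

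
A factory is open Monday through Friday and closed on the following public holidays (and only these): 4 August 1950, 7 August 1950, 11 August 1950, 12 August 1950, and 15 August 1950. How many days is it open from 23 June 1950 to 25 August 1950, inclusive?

42 working days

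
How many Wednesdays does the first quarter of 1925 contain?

12

January 1, 1925 is a Thursday.
That's 90 days from start to end, counting both.
90 = 7 × 12 + 6, so there are 12 full weeks plus 6 extra days.
Each full week contributes one Wednesday: 12 so far.
The 6 extra days are Thu, Fri, Sat, Sun, Mon, Tue — none qualify.
Total: 12 + 0 = 12.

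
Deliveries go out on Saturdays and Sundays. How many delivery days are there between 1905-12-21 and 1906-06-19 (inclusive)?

52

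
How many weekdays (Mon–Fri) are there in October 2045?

22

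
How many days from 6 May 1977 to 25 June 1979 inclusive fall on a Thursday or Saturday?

6 May 1977 is a Friday.
From 6 May 1977 to 25 June 1979 is 781 days inclusive.
781 = 7 × 111 + 4, so there are 111 full weeks plus 4 extra days.
Each full week contributes 2 days from the set (Thu, Sat): 111 × 2 = 222.
The 4 extra days are Fri, Sat, Sun, Mon — 1 of them qualifies.
Total: 222 + 1 = 223.

223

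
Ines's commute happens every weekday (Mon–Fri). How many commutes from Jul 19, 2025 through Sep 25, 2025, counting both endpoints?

Jul 19, 2025 is a Saturday.
The range spans 69 days (inclusive of both endpoints).
69 = 7 × 9 + 6, so there are 9 full weeks plus 6 extra days.
Each full week contributes 5 weekdays (Mon–Fri): 9 × 5 = 45.
The 6 extra days are Saturday, Sunday, Monday, Tuesday, Wednesday, Thursday — 4 of them qualify.
Total: 45 + 4 = 49.

49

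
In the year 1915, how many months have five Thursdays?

4

A month has five Thursdays exactly when Thursday falls within its first (length − 28) days.
Jan: 31 days, starts Fri → 5 of Fri, Sat, Sun
Feb: 28 days, starts Mon → 5 of (none)
Mar: 31 days, starts Mon → 5 of Mon, Tue, Wed
Apr: 30 days, starts Thu → 5 of Thu, Fri ✓
May: 31 days, starts Sat → 5 of Sat, Sun, Mon
Jun: 30 days, starts Tue → 5 of Tue, Wed
Jul: 31 days, starts Thu → 5 of Thu, Fri, Sat ✓
Aug: 31 days, starts Sun → 5 of Sun, Mon, Tue
Sep: 30 days, starts Wed → 5 of Wed, Thu ✓
Oct: 31 days, starts Fri → 5 of Fri, Sat, Sun
Nov: 30 days, starts Mon → 5 of Mon, Tue
Dec: 31 days, starts Wed → 5 of Wed, Thu, Fri ✓
Months with five Thursdays: Apr, Jul, Sep, Dec.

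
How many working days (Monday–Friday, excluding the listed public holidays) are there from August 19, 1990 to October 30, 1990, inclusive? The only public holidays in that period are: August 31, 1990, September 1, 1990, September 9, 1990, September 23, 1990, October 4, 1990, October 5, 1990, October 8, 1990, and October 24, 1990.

August 19, 1990 is a Sunday.
The range spans 73 days (inclusive of both endpoints).
73 = 7 × 10 + 3, so there are 10 full weeks plus 3 extra days.
Each full week contributes 5 weekdays (Mon–Fri): 10 × 5 = 50.
The 3 extra days are Sun, Mon, Tue — 2 of them qualify.
Total: 50 + 2 = 52.
Holidays: August 31, 1990 (Fri); September 1, 1990 (Sat); September 9, 1990 (Sun); September 23, 1990 (Sun); October 4, 1990 (Thu); October 5, 1990 (Fri); October 8, 1990 (Mon); October 24, 1990 (Wed).
5 of the 8 holidays fall on weekdays; the rest are weekends and were already excluded.
Business days: 52 − 5 = 47.

47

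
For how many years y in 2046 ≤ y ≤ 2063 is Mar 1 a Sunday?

2

Day of week of March 1 in each year:
2046: Thu, 2047: Fri, 2048: Sun ✓, 2049: Mon, 2050: Tue, 2051: Wed, 2052: Fri, 2053: Sat, 2054: Sun ✓, 2055: Mon, 2056: Wed, 2057: Thu, 2058: Fri, 2059: Sat, 2060: Mon, 2061: Tue, 2062: Wed, 2063: Thu
Sundays: 2048, 2054.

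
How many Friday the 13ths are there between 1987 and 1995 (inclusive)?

Friday-the-13ths by year:
1987: Feb, Mar, Nov
1988: May
1989: Jan, Oct
1990: Apr, Jul
1991: Sep, Dec
1992: Mar, Nov
1993: Aug
1994: May
1995: Jan, Oct

16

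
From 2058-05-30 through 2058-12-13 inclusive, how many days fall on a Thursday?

2058-05-30 is a Thursday.
That's 198 days from start to end, counting both.
198 = 7 × 28 + 2, so there are 28 full weeks plus 2 extra days.
Each full week contributes one Thursday: 28 so far.
The 2 extra days are Thursday, Friday — 1 of them qualifies.
Total: 28 + 1 = 29.

29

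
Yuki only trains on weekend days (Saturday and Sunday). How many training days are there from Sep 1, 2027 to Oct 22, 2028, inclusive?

120

Sep 1, 2027 is a Wednesday.
That's 418 days from start to end, counting both.
418 = 7 × 59 + 5, so there are 59 full weeks plus 5 extra days.
Each full week contributes 2 weekend days (Sat, Sun): 59 × 2 = 118.
The 5 extra days are Wed, Thu, Fri, Sat, Sun — 2 of them qualify.
Total: 118 + 2 = 120.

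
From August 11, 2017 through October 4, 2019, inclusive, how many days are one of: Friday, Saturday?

225

August 11, 2017 is a Friday.
The range spans 785 days (inclusive of both endpoints).
785 = 7 × 112 + 1, so there are 112 full weeks plus 1 extra day.
Each full week contributes 2 days from the set (Fri, Sat): 112 × 2 = 224.
The 1 extra day is Friday — 1 of them qualifies.
Total: 224 + 1 = 225.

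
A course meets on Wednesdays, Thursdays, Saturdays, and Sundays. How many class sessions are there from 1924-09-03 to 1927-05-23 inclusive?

568

1924-09-03 is a Wednesday.
From 1924-09-03 to 1927-05-23 is 993 days inclusive.
993 = 7 × 141 + 6, so there are 141 full weeks plus 6 extra days.
Each full week contributes 4 days from the set (Wed, Thu, Sat, Sun): 141 × 4 = 564.
The 6 extra days are Wednesday, Thursday, Friday, Saturday, Sunday, Monday — 4 of them qualify.
Total: 564 + 4 = 568.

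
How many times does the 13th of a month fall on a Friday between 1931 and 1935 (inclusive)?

Friday-the-13ths by year:
1931: Feb, Mar, Nov
1932: May
1933: Jan, Oct
1934: Apr, Jul
1935: Sep, Dec

10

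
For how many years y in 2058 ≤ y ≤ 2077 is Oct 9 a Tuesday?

3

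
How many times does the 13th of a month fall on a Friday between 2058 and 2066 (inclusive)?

15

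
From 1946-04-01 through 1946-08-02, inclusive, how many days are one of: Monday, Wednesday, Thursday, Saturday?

1946-04-01 is a Monday.
The range spans 124 days (inclusive of both endpoints).
124 = 7 × 17 + 5, so there are 17 full weeks plus 5 extra days.
Each full week contributes 4 days from the set (Mon, Wed, Thu, Sat): 17 × 4 = 68.
The 5 extra days are Mon, Tue, Wed, Thu, Fri — 3 of them qualify.
Total: 68 + 3 = 71.

71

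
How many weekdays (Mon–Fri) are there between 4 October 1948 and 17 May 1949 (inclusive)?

162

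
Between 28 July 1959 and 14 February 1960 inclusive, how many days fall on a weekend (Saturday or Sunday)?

28 July 1959 is a Tuesday.
The range spans 202 days (inclusive of both endpoints).
202 = 7 × 28 + 6, so there are 28 full weeks plus 6 extra days.
Each full week contributes 2 weekend days (Sat, Sun): 28 × 2 = 56.
The 6 extra days are Tuesday, Wednesday, Thursday, Friday, Saturday, Sunday — 2 of them qualify.
Total: 56 + 2 = 58.

58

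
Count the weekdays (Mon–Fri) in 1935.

261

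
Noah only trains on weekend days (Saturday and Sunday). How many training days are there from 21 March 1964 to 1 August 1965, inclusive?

21 March 1964 is a Saturday.
That's 499 days from start to end, counting both.
499 = 7 × 71 + 2, so there are 71 full weeks plus 2 extra days.
Each full week contributes 2 weekend days (Sat, Sun): 71 × 2 = 142.
The 2 extra days are Sat, Sun — 2 of them qualify.
Total: 142 + 2 = 144.

144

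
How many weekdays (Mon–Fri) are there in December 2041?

22

December 1, 2041 is a Sunday.
The range spans 31 days (inclusive of both endpoints).
31 = 7 × 4 + 3, so there are 4 full weeks plus 3 extra days.
Each full week contributes 5 weekdays (Mon–Fri): 4 × 5 = 20.
The 3 extra days are Sun, Mon, Tue — 2 of them qualify.
Total: 20 + 2 = 22.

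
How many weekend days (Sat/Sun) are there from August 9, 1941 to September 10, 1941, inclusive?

August 9, 1941 is a Saturday.
From August 9, 1941 to September 10, 1941 is 33 days inclusive.
33 = 7 × 4 + 5, so there are 4 full weeks plus 5 extra days.
Each full week contributes 2 weekend days (Sat, Sun): 4 × 2 = 8.
The 5 extra days are Sat, Sun, Mon, Tue, Wed — 2 of them qualify.
Total: 8 + 2 = 10.

10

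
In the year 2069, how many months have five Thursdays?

4

A month has five Thursdays exactly when Thursday falls within its first (length − 28) days.
Jan: 31 days, starts Tue → 5 of Tue, Wed, Thu ✓
Feb: 28 days, starts Fri → 5 of (none)
Mar: 31 days, starts Fri → 5 of Fri, Sat, Sun
Apr: 30 days, starts Mon → 5 of Mon, Tue
May: 31 days, starts Wed → 5 of Wed, Thu, Fri ✓
Jun: 30 days, starts Sat → 5 of Sat, Sun
Jul: 31 days, starts Mon → 5 of Mon, Tue, Wed
Aug: 31 days, starts Thu → 5 of Thu, Fri, Sat ✓
Sep: 30 days, starts Sun → 5 of Sun, Mon
Oct: 31 days, starts Tue → 5 of Tue, Wed, Thu ✓
Nov: 30 days, starts Fri → 5 of Fri, Sat
Dec: 31 days, starts Sun → 5 of Sun, Mon, Tue
Months with five Thursdays: Jan, May, Aug, Oct.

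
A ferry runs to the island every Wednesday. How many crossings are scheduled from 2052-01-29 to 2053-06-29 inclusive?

74 Wednesdays

2052-01-29 is a Monday.
From 2052-01-29 to 2053-06-29 is 518 days inclusive.
518 = 7 × 74, so the span is exactly 74 full weeks.
Each full week contributes one Wednesday: 74 so far.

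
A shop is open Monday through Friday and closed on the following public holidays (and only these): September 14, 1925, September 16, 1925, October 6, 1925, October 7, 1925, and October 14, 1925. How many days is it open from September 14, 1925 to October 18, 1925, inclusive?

20 working days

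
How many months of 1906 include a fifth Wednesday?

A month has five Wednesdays exactly when Wednesday falls within its first (length − 28) days.
Jan: 31 days, starts Mon → 5 of Mon, Tue, Wed ✓
Feb: 28 days, starts Thu → 5 of (none)
Mar: 31 days, starts Thu → 5 of Thu, Fri, Sat
Apr: 30 days, starts Sun → 5 of Sun, Mon
May: 31 days, starts Tue → 5 of Tue, Wed, Thu ✓
Jun: 30 days, starts Fri → 5 of Fri, Sat
Jul: 31 days, starts Sun → 5 of Sun, Mon, Tue
Aug: 31 days, starts Wed → 5 of Wed, Thu, Fri ✓
Sep: 30 days, starts Sat → 5 of Sat, Sun
Oct: 31 days, starts Mon → 5 of Mon, Tue, Wed ✓
Nov: 30 days, starts Thu → 5 of Thu, Fri
Dec: 31 days, starts Sat → 5 of Sat, Sun, Mon
Months with five Wednesdays: Jan, May, Aug, Oct.

4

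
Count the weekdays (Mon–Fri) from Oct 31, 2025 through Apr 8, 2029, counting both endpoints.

896

Oct 31, 2025 is a Friday.
The range spans 1256 days (inclusive of both endpoints).
1256 = 7 × 179 + 3, so there are 179 full weeks plus 3 extra days.
Each full week contributes 5 weekdays (Mon–Fri): 179 × 5 = 895.
The 3 extra days are Fri, Sat, Sun — 1 of them qualifies.
Total: 895 + 1 = 896.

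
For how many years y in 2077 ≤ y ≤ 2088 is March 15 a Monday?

3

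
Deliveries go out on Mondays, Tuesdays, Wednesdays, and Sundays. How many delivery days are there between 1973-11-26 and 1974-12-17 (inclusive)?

1973-11-26 is a Monday.
From 1973-11-26 to 1974-12-17 is 387 days inclusive.
387 = 7 × 55 + 2, so there are 55 full weeks plus 2 extra days.
Each full week contributes 4 days from the set (Mon, Tue, Wed, Sun): 55 × 4 = 220.
The 2 extra days are Mon, Tue — 2 of them qualify.
Total: 220 + 2 = 222.

222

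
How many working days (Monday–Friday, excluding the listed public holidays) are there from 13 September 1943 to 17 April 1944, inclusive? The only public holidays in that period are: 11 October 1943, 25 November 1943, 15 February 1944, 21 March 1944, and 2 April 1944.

13 September 1943 is a Monday.
That's 218 days from start to end, counting both.
218 = 7 × 31 + 1, so there are 31 full weeks plus 1 extra day.
Each full week contributes 5 weekdays (Mon–Fri): 31 × 5 = 155.
The 1 extra day is Mon — 1 of them qualifies.
Total: 155 + 1 = 156.
Holidays: 11 October 1943 (Mon); 25 November 1943 (Thu); 15 February 1944 (Tue); 21 March 1944 (Tue); 2 April 1944 (Sun).
4 of the 5 holidays fall on weekdays; the rest are weekends and were already excluded.
Business days: 156 − 4 = 152.

152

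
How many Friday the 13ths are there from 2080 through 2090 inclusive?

Friday-the-13ths by year:
2080: Sep, Dec
2081: Jun
2082: Feb, Mar, Nov
2083: Aug
2084: Oct
2085: Apr, Jul
2086: Sep, Dec
2087: Jun
2088: Feb, Aug
2089: May
2090: Jan, Oct

18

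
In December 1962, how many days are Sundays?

1962-12-01 is a Saturday.
That's 31 days from start to end, counting both.
31 = 7 × 4 + 3, so there are 4 full weeks plus 3 extra days.
Each full week contributes one Sunday: 4 so far.
The 3 extra days are Saturday, Sunday, Monday — 1 of them qualifies.
Total: 4 + 1 = 5.

5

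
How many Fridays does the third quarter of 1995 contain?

13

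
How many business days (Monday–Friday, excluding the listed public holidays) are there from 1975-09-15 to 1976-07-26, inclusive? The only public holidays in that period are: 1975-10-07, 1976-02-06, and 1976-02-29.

224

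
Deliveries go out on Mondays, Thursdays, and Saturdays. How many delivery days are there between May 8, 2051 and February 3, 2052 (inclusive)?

May 8, 2051 is a Monday.
That's 272 days from start to end, counting both.
272 = 7 × 38 + 6, so there are 38 full weeks plus 6 extra days.
Each full week contributes 3 days from the set (Mon, Thu, Sat): 38 × 3 = 114.
The 6 extra days are Mon, Tue, Wed, Thu, Fri, Sat — 3 of them qualify.
Total: 114 + 3 = 117.

117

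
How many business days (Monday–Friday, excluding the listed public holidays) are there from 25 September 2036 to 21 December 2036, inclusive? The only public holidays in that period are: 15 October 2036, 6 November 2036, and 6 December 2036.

25 September 2036 is a Thursday.
That's 88 days from start to end, counting both.
88 = 7 × 12 + 4, so there are 12 full weeks plus 4 extra days.
Each full week contributes 5 weekdays (Mon–Fri): 12 × 5 = 60.
The 4 extra days are Thu, Fri, Sat, Sun — 2 of them qualify.
Total: 60 + 2 = 62.
Holidays: 15 October 2036 (Wed); 6 November 2036 (Thu); 6 December 2036 (Sat).
2 of the 3 holidays fall on weekdays; the rest are weekends and were already excluded.
Business days: 62 − 2 = 60.

60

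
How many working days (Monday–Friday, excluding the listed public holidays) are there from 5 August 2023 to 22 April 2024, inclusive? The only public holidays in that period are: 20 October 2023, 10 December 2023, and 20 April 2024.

185

5 August 2023 is a Saturday.
The range spans 262 days (inclusive of both endpoints).
262 = 7 × 37 + 3, so there are 37 full weeks plus 3 extra days.
Each full week contributes 5 weekdays (Mon–Fri): 37 × 5 = 185.
The 3 extra days are Saturday, Sunday, Monday — 1 of them qualifies.
Total: 185 + 1 = 186.
Holidays: 20 October 2023 (Fri); 10 December 2023 (Sun); 20 April 2024 (Sat).
1 of the 3 holidays fall on weekdays; the rest are weekends and were already excluded.
Business days: 186 − 1 = 185.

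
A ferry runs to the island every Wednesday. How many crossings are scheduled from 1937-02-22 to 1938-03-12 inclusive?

55

1937-02-22 is a Monday.
From 1937-02-22 to 1938-03-12 is 384 days inclusive.
384 = 7 × 54 + 6, so there are 54 full weeks plus 6 extra days.
Each full week contributes one Wednesday: 54 so far.
The 6 extra days are Monday, Tuesday, Wednesday, Thursday, Friday, Saturday — 1 of them qualifies.
Total: 54 + 1 = 55.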